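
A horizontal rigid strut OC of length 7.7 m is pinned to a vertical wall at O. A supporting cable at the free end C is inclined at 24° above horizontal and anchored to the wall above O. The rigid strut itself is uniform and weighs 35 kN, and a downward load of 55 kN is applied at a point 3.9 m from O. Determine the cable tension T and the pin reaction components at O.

ΣM about O: T·sin24°·7.7 − 35·3.85 − 55·3.9 = 0 → T = 349.25/(7.7·0.406737) = 111.515 ≈ 111.5 kN.
ΣF_x = 0: O_x − T·cos24° = 0 → O_x = 111.515 × 0.913545 = 101.9 kN.
ΣF_y = 0: O_y + T·sin24° − 35 − 55 = 0 → O_y = 90 − 111.515 × 0.406737 = 44.64 kN.

T = 111.5 kN, O_x = 101.9 kN, O_y = 44.64 kN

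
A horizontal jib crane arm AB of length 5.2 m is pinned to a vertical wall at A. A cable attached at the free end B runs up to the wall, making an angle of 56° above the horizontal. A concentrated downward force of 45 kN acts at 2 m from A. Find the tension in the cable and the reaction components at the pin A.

ΣM about A: T·sin56°·5.2 − 45·2 = 0 → T = 90/(5.2·0.829038) = 20.8768 ≈ 20.88 kN.
ΣF_x = 0: A_x − T·cos56° = 0 → A_x = 20.8768 × 0.559193 = 11.67 kN.
ΣF_y = 0: A_y + T·sin56° − 45 = 0 → A_y = 45 − 20.8768 × 0.829038 = 27.69 kN.

T = 20.88 kN, A_x = 11.67 kN, A_y = 27.69 kN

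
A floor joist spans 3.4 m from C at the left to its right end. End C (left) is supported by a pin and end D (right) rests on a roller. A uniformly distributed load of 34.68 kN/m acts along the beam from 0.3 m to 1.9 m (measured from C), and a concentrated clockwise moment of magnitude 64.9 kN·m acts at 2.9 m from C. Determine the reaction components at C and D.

C_x = 0, C_y = 18.45 kN, D_y = 37.04 kN

Resultant of the distributed load: 34.68 × 1.6 = 55.488 kN at 1.1 m from C.
ΣM about C: D_y·3.4 − (34.68·1.6)·1.1 − 64.9 = 0 → D_y = 125.9368/3.4 = 37.0402 ≈ 37.04 kN.
ΣF_y = 0: C_y + 37.0402 − 34.68·1.6 = 0 → C_y = 18.45 kN.
ΣF_x = 0: no horizontal applied forces, so C_x = 0.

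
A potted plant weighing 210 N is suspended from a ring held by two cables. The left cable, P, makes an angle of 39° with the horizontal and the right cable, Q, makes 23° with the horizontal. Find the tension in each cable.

T_P = 218.9 N, T_Q = 184.8 N

ΣF_x = 0: −T_P·cos39° + T_Q·cos23° = 0 → T_Q = 0.844261·T_P.
ΣF_y = 0: T_P·sin39° + T_Q·sin23° = 210.
Substitute: T_P·(0.62932 + 0.844261·0.390731) = 210 → T_P = 218.933 ≈ 218.9 N.
Then T_Q = 0.844261 × 218.933 = 184.8 N.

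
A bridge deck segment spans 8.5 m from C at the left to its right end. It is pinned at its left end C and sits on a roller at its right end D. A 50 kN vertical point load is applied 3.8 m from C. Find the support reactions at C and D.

C_x = 0, C_y = 27.65 kN, D_y = 22.35 kN

Taking moments about C: D_y·8.5 − 50·3.8 = 0 → D_y = 190/8.5 = 22.3529 ≈ 22.35 kN.
ΣF_y = 0: C_y + 22.3529 − 50 = 0 → C_y = 27.65 kN.
ΣF_x = 0: no horizontal applied forces, so C_x = 0.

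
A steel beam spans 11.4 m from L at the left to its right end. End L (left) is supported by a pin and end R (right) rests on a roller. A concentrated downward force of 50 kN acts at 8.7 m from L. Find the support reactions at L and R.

Taking moments about L: R_y·11.4 − 50·8.7 = 0 → R_y = 435/11.4 = 38.1579 ≈ 38.16 kN.
ΣF_y = 0: L_y + 38.1579 − 50 = 0 → L_y = 11.84 kN.
ΣF_x = 0: no horizontal applied forces, so L_x = 0.

L_x = 0, L_y = 11.84 kN, R_y = 38.16 kN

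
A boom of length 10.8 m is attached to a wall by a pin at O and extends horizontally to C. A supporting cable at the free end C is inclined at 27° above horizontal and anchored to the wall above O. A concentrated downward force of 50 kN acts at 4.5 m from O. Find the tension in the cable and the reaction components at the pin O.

ΣM about O: T·sin27°·10.8 − 50·4.5 = 0 → T = 225/(10.8·0.45399) = 45.8894 ≈ 45.89 kN.
ΣF_x = 0: O_x − T·cos27° = 0 → O_x = 45.8894 × 0.891007 = 40.89 kN.
ΣF_y = 0: O_y + T·sin27° − 50 = 0 → O_y = 50 − 45.8894 × 0.45399 = 29.17 kN.

T = 45.89 kN, O_x = 40.89 kN, O_y = 29.17 kN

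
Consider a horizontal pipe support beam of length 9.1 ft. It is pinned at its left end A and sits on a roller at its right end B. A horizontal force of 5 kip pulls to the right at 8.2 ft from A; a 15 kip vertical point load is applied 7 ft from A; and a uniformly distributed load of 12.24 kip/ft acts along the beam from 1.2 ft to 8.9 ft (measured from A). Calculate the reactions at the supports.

A_x = -5.000 kip, A_y = 45.41 kip, B_y = 63.84 kip

Resultant of the distributed load: 12.24 × 7.7 = 94.248 kip at 5.05 ft from A.
Taking moments about A: B_y·9.1 − 15·7 − (12.24·7.7)·5.05 = 0 → B_y = 580.9524/9.1 = 63.8409 ≈ 63.84 kip.
ΣF_y = 0: A_y + 63.8409 − 15 − 12.24·7.7 = 0 → A_y = 45.41 kip.
ΣF_x = 0: A_x + 5 = 0 → A_x = -5.000 kip.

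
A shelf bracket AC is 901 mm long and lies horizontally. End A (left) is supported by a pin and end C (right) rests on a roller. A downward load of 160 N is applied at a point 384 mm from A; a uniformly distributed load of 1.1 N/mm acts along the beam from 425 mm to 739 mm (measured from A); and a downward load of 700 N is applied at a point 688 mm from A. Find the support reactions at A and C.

Resultant of the distributed load: 1.1 × 314 = 345.4 N at 582 mm from A.
Moments about A: C_y·901 − 160·384 − (1.1·314)·582 − 700·688 = 0 → C_y = 744062.8/901 = 825.819 ≈ 825.8 N.
ΣF_y = 0: A_y + 825.819 − 160 − 1.1·314 − 700 = 0 → A_y = 379.6 N.
ΣF_x = 0: no horizontal applied forces, so A_x = 0.

A_x = 0, A_y = 379.6 N, C_y = 825.8 N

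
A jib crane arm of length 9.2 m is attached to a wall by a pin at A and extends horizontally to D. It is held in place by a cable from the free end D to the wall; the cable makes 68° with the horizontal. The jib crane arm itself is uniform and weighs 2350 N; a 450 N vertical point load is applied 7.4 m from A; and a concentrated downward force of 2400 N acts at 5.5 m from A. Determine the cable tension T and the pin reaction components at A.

ΣM about A: T·sin68°·9.2 − 2350·4.6 − 450·7.4 − 2400·5.5 = 0 → T = 27340/(9.2·0.927184) = 3205.12 ≈ 3205 N.
ΣF_x = 0: A_x − T·cos68° = 0 → A_x = 3205.12 × 0.374607 = 1201 N.
ΣF_y = 0: A_y + T·sin68° − 2350 − 450 − 2400 = 0 → A_y = 5200 − 3205.12 × 0.927184 = 2228 N.

T = 3205 N, A_x = 1201 N, A_y = 2228 N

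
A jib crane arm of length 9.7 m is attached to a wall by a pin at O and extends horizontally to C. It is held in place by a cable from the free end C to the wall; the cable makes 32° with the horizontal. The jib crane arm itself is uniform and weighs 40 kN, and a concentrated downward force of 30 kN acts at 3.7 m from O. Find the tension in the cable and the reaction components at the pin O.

ΣM about O: T·sin32°·9.7 − 40·4.85 − 30·3.7 = 0 → T = 305/(9.7·0.529919) = 59.336 ≈ 59.34 kN.
ΣF_x = 0: O_x − T·cos32° = 0 → O_x = 59.336 × 0.848048 = 50.32 kN.
ΣF_y = 0: O_y + T·sin32° − 40 − 30 = 0 → O_y = 70 − 59.336 × 0.529919 = 38.56 kN.

T = 59.34 kN, O_x = 50.32 kN, O_y = 38.56 kN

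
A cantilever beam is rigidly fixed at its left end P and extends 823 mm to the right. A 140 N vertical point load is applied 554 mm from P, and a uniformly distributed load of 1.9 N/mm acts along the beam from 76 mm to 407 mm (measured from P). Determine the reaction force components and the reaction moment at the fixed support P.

Resultant of the distributed load: 1.9 × 331 = 628.9 N at 241.5 mm from P.
ΣF_x = 0: P_x = 0.
ΣF_y = 0: P_y − 140 − 1.9·331 = 0 → P_y = 768.9 N.
ΣM about P: M_P − 140·554 − (1.9·331)·241.5 = 0 → M_P = 229400 N·mm.

P_x = 0, P_y = 768.9 N, M_P = 229400 N·mm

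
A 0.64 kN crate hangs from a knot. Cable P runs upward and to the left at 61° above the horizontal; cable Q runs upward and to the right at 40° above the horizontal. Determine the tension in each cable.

T_P = 0.4994 kN, T_Q = 0.3161 kN

ΣF_x = 0: −T_P·cos61° + T_Q·cos40° = 0 → T_Q = 0.632874·T_P.
ΣF_y = 0: T_P·sin61° + T_Q·sin40° = 0.64.
Substitute: T_P·(0.87462 + 0.632874·0.642788) = 0.64 → T_P = 0.499444 ≈ 0.4994 kN.
Then T_Q = 0.632874 × 0.499444 = 0.3161 kN.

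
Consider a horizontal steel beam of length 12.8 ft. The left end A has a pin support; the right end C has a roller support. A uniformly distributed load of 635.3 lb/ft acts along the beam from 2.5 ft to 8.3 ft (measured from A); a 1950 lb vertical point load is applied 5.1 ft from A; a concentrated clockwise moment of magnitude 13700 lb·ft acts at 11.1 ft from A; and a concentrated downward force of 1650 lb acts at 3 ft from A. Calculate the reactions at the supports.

A_x = 0, A_y = 3496 lb, C_y = 3788 lb

Resultant of the distributed load: 635.3 × 5.8 = 3684.74 lb at 5.4 ft from A.
Taking moments about A: C_y·12.8 − (635.3·5.8)·5.4 − 1950·5.1 − 13700 − 1650·3 = 0 → C_y = 48492.596/12.8 = 3788.48 ≈ 3788 lb.
ΣF_y = 0: A_y + 3788.48 − 635.3·5.8 − 1950 − 1650 = 0 → A_y = 3496 lb.
ΣF_x = 0: no horizontal applied forces, so A_x = 0.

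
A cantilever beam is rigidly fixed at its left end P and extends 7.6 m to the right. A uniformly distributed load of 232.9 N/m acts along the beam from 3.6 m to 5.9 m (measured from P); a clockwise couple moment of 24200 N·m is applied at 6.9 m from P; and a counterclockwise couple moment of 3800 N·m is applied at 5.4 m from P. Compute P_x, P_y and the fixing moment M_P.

Resultant of the distributed load: 232.9 × 2.3 = 535.67 N at 4.75 m from P.
ΣF_x = 0: P_x = 0.
ΣF_y = 0: P_y − 232.9·2.3 = 0 → P_y = 535.7 N.
ΣM about P: M_P − (232.9·2.3)·4.75 − 24200 + 3800 = 0 → M_P = 22940 N·m.

P_x = 0, P_y = 535.7 N, M_P = 22940 N·m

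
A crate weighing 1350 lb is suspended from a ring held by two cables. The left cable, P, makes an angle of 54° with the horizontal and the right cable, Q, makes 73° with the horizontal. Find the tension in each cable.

T_P = 494.2 lb, T_Q = 993.6 lb

ΣF_x = 0: −T_P·cos54° + T_Q·cos73° = 0 → T_Q = 2.0104·T_P.
ΣF_y = 0: T_P·sin54° + T_Q·sin73° = 1350.
Substitute: T_P·(0.809017 + 2.0104·0.956305) = 1350 → T_P = 494.221 ≈ 494.2 lb.
Then T_Q = 2.0104 × 494.221 = 993.6 lb.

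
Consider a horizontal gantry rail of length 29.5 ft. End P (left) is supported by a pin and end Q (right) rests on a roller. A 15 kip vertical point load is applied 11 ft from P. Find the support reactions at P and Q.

P_x = 0, P_y = 9.407 kip, Q_y = 5.593 kip

Taking moments about P: Q_y·29.5 − 15·11 = 0 → Q_y = 165/29.5 = 5.59322 ≈ 5.593 kip.
ΣF_y = 0: P_y + 5.59322 − 15 = 0 → P_y = 9.407 kip.
ΣF_x = 0: no horizontal applied forces, so P_x = 0.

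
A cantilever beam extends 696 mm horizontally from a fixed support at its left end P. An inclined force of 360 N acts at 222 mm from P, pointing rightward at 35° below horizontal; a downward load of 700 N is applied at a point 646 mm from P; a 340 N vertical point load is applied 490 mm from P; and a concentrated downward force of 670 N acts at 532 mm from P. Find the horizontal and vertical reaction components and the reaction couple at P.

P_x = -294.9 N, P_y = 1916 N, M_P = 1021000 N·mm

ΣF_x = 0: P_x + 360·cos35° = 0 → P_x = -294.9 N.
ΣF_y = 0: P_y − 360·sin35° − 700 − 340 − 670 = 0 → P_y = 1916 N.
ΣM about P: M_P − 360·sin35°·222 − 700·646 − 340·490 − 670·532 = 0 → M_P = 1021000 N·mm.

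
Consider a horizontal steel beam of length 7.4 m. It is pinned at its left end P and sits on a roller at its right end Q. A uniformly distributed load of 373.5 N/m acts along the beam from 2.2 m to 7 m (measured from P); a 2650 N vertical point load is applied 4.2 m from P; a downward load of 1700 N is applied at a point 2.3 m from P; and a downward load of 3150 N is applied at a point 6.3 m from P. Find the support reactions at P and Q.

P_x = 0, P_y = 3464 N, Q_y = 5829 N

Resultant of the distributed load: 373.5 × 4.8 = 1792.8 N at 4.6 m from P.
ΣM about P: Q_y·7.4 − (373.5·4.8)·4.6 − 2650·4.2 − 1700·2.3 − 3150·6.3 = 0 → Q_y = 43131.88/7.4 = 5828.63 ≈ 5829 N.
ΣF_y = 0: P_y + 5828.63 − 373.5·4.8 − 2650 − 1700 − 3150 = 0 → P_y = 3464 N.
ΣF_x = 0: no horizontal applied forces, so P_x = 0.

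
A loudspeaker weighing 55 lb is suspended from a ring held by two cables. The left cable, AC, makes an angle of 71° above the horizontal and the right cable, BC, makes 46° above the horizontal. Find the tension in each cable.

T_AC = 42.88 lb, T_BC = 20.10 lb

ΣF_x = 0: −T_AC·cos71° + T_BC·cos46° = 0 → T_BC = 0.468674·T_AC.
ΣF_y = 0: T_AC·sin71° + T_BC·sin46° = 55.
Substitute: T_AC·(0.945519 + 0.468674·0.71934) = 55 → T_AC = 42.8798 ≈ 42.88 lb.
Then T_BC = 0.468674 × 42.8798 = 20.10 lb.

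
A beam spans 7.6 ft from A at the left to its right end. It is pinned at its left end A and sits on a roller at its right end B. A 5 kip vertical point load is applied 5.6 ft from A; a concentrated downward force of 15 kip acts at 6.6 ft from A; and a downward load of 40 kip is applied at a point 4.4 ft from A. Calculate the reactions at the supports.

A_x = 0, A_y = 20.13 kip, B_y = 39.87 kip

Taking moments about A: B_y·7.6 − 5·5.6 − 15·6.6 − 40·4.4 = 0 → B_y = 303/7.6 = 39.8684 ≈ 39.87 kip.
ΣF_y = 0: A_y + 39.8684 − 5 − 15 − 40 = 0 → A_y = 20.13 kip.
ΣF_x = 0: no horizontal applied forces, so A_x = 0.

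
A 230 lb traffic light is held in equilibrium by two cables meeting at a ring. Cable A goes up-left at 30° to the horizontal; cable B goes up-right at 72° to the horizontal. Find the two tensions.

ΣF_x = 0: −T_A·cos30° + T_B·cos72° = 0 → T_B = 2.80252·T_A.
ΣF_y = 0: T_A·sin30° + T_B·sin72° = 230.
Substitute: T_A·(0.5 + 2.80252·0.951057) = 230 → T_A = 72.6616 ≈ 72.66 lb.
Then T_B = 2.80252 × 72.6616 = 203.6 lb.

T_A = 72.66 lb, T_B = 203.6 lb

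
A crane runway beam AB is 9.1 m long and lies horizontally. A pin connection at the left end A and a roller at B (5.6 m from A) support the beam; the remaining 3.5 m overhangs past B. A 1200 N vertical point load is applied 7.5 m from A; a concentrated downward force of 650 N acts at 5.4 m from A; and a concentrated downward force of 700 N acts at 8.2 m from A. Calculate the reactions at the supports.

A_x = 0, A_y = -708.9 N, B_y = 3259 N

Taking moments about A: B_y·5.6 − 1200·7.5 − 650·5.4 − 700·8.2 = 0 → B_y = 18250/5.6 = 3258.93 ≈ 3259 N.
ΣF_y = 0: A_y + 3258.93 − 1200 − 650 − 700 = 0 → A_y = -708.9 N.
ΣF_x = 0: no horizontal applied forces, so A_x = 0.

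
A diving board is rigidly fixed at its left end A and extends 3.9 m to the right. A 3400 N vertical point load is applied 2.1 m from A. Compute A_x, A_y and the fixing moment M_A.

A_x = 0, A_y = 3400 N, M_A = 7140 N·m

ΣF_x = 0: A_x = 0.
ΣF_y = 0: A_y − 3400 = 0 → A_y = 3400 N.
ΣM about A: M_A − 3400·2.1 = 0 → M_A = 7140 N·m.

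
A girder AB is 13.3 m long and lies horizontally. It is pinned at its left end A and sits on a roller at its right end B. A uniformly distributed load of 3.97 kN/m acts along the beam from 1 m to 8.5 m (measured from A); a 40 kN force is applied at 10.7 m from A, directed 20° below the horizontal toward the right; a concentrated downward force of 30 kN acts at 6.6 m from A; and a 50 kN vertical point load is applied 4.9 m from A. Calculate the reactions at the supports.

Resultant of the distributed load: 3.97 × 7.5 = 29.775 kN at 4.75 m from A.
ΣM about A: B_y·13.3 − (3.97·7.5)·4.75 − 40·sin20°·10.7 − 30·6.6 − 50·4.9 = 0 → B_y = 730.816/13.3 = 54.9486 ≈ 54.95 kN.
ΣF_y = 0: A_y + 54.9486 − 3.97·7.5 − 40·sin20° − 30 − 50 = 0 → A_y = 68.51 kN.
ΣF_x = 0: A_x + 40·cos20° = 0 → A_x = -37.59 kN.

A_x = -37.59 kN, A_y = 68.51 kN, B_y = 54.95 kN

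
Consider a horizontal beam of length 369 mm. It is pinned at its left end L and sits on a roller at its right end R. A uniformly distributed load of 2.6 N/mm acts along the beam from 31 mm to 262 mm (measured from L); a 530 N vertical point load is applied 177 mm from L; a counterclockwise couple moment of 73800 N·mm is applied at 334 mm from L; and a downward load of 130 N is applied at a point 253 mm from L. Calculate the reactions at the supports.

Resultant of the distributed load: 2.6 × 231 = 600.6 N at 146.5 mm from L.
ΣM about L: R_y·369 − (2.6·231)·146.5 − 530·177 + 73800 − 130·253 = 0 → R_y = 140887.9/369 = 381.81 ≈ 381.8 N.
ΣF_y = 0: L_y + 381.81 − 2.6·231 − 530 − 130 = 0 → L_y = 878.8 N.
ΣF_x = 0: no horizontal applied forces, so L_x = 0.

L_x = 0, L_y = 878.8 N, R_y = 381.8 N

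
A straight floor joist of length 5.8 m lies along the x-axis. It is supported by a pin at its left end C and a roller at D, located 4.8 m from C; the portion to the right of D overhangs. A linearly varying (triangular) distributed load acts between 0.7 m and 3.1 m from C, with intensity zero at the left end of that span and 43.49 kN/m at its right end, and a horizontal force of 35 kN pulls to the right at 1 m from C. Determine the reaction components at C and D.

C_x = -35.00 kN, C_y = 27.18 kN, D_y = 25.01 kN

Resultant of the triangular load: ½ × 43.49 × 2.4 = 52.188 kN, acting at 2.3 m from C (one-third of the span from the peak).
Taking moments about C: D_y·4.8 − (½·43.49·2.4)·2.3 = 0 → D_y = 120.0324/4.8 = 25.0068 ≈ 25.01 kN.
ΣF_y = 0: C_y + 25.0068 − ½·43.49·2.4 = 0 → C_y = 27.18 kN.
ΣF_x = 0: C_x + 35 = 0 → C_x = -35.00 kN.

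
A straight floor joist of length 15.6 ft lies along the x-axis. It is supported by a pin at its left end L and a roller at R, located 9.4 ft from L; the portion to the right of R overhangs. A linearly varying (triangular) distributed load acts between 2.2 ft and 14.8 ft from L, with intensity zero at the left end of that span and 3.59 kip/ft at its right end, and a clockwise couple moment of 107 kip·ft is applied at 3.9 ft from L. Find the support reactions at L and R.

Resultant of the triangular load: ½ × 3.59 × 12.6 = 22.617 kip, acting at 10.6 ft from L (one-third of the span from the peak).
Taking moments about L: R_y·9.4 − (½·3.59·12.6)·10.6 − 107 = 0 → R_y = 346.7402/9.4 = 36.8873 ≈ 36.89 kip.
ΣF_y = 0: L_y + 36.8873 − ½·3.59·12.6 = 0 → L_y = -14.27 kip.
ΣF_x = 0: no horizontal applied forces, so L_x = 0.

L_x = 0, L_y = -14.27 kip, R_y = 36.89 kip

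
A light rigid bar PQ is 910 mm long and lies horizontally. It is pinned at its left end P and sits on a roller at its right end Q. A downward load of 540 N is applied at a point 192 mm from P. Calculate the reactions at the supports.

ΣM about P: Q_y·910 − 540·192 = 0 → Q_y = 103680/910 = 113.934 ≈ 113.9 N.
ΣF_y = 0: P_y + 113.934 − 540 = 0 → P_y = 426.1 N.
ΣF_x = 0: no horizontal applied forces, so P_x = 0.

P_x = 0, P_y = 426.1 N, Q_y = 113.9 N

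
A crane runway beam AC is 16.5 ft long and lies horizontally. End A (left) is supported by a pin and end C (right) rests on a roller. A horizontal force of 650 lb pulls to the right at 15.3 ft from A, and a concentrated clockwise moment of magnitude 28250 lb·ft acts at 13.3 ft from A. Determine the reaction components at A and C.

A_x = -650.0 lb, A_y = -1712 lb, C_y = 1712 lb

ΣM about A: C_y·16.5 − 28250 = 0 → C_y = 28250/16.5 = 1712.12 ≈ 1712 lb.
ΣF_y = 0: A_y + 1712.12  = 0 → A_y = -1712 lb.
ΣF_x = 0: A_x + 650 = 0 → A_x = -650.0 lb.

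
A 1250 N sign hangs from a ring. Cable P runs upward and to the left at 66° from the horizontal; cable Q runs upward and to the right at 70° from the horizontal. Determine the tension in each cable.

ΣF_x = 0: −T_P·cos66° + T_Q·cos70° = 0 → T_Q = 1.18922·T_P.
ΣF_y = 0: T_P·sin66° + T_Q·sin70° = 1250.
Substitute: T_P·(0.913545 + 1.18922·0.939693) = 1250 → T_P = 615.446 ≈ 615.4 N.
Then T_Q = 1.18922 × 615.446 = 731.9 N.

T_P = 615.4 N, T_Q = 731.9 N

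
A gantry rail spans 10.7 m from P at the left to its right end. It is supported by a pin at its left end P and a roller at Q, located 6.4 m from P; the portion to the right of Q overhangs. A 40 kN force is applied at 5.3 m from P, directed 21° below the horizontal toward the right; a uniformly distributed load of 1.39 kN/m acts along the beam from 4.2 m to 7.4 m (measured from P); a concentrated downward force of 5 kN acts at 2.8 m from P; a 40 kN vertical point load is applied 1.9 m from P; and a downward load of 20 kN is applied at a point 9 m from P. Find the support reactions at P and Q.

P_x = -37.34 kN, P_y = 25.69 kN, Q_y = 58.09 kN

Resultant of the distributed load: 1.39 × 3.2 = 4.448 kN at 5.8 m from P.
Taking moments about P: Q_y·6.4 − 40·sin21°·5.3 − (1.39·3.2)·5.8 − 5·2.8 − 40·1.9 − 20·9 = 0 → Q_y = 371.772/6.4 = 58.0894 ≈ 58.09 kN.
ΣF_y = 0: P_y + 58.0894 − 40·sin21° − 1.39·3.2 − 5 − 40 − 20 = 0 → P_y = 25.69 kN.
ΣF_x = 0: P_x + 40·cos21° = 0 → P_x = -37.34 kN.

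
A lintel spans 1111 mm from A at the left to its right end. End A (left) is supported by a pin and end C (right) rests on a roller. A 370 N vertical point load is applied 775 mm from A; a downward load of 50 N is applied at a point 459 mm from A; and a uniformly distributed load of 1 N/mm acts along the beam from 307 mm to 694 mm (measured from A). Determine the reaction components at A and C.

A_x = 0, A_y = 353.9 N, C_y = 453.1 N

Resultant of the distributed load: 1 × 387 = 387 N at 500.5 mm from A.
Moments about A: C_y·1111 − 370·775 − 50·459 − (1·387)·500.5 = 0 → C_y = 503393.5/1111 = 453.099 ≈ 453.1 N.
ΣF_y = 0: A_y + 453.099 − 370 − 50 − 1·387 = 0 → A_y = 353.9 N.
ΣF_x = 0: no horizontal applied forces, so A_x = 0.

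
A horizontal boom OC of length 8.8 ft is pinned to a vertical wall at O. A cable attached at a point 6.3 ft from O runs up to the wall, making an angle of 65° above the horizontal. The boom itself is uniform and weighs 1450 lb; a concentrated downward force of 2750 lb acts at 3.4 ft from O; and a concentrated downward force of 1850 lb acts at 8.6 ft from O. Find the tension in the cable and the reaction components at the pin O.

ΣM about O: T·sin65°·6.3 − 1450·4.4 − 2750·3.4 − 1850·8.6 = 0 → T = 31640/(6.3·0.906308) = 5541.41 ≈ 5541 lb.
ΣF_x = 0: O_x − T·cos65° = 0 → O_x = 5541.41 × 0.422618 = 2342 lb.
ΣF_y = 0: O_y + T·sin65° − 1450 − 2750 − 1850 = 0 → O_y = 6050 − 5541.41 × 0.906308 = 1028 lb.

T = 5541 lb, O_x = 2342 lb, O_y = 1028 lb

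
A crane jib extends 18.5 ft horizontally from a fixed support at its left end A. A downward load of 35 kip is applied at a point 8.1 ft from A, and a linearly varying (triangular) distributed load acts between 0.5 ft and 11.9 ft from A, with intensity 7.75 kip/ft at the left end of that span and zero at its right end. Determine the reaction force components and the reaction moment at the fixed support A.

Resultant of the triangular load: ½ × 7.75 × 11.4 = 44.175 kip, acting at 4.3 ft from A (one-third of the span from the peak).
ΣF_x = 0: A_x = 0.
ΣF_y = 0: A_y − 35 − ½·7.75·11.4 = 0 → A_y = 79.18 kip.
ΣM about A: M_A − 35·8.1 − (½·7.75·11.4)·4.3 = 0 → M_A = 473.5 kip·ft.

A_x = 0, A_y = 79.18 kip, M_A = 473.5 kip·ft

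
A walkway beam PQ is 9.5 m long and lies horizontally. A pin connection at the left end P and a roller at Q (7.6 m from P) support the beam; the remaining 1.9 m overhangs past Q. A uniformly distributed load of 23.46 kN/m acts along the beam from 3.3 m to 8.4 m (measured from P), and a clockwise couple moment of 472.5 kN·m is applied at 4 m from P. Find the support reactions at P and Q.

P_x = 0, P_y = -34.62 kN, Q_y = 154.3 kN

Resultant of the distributed load: 23.46 × 5.1 = 119.646 kN at 5.85 m from P.
ΣM about P: Q_y·7.6 − (23.46·5.1)·5.85 − 472.5 = 0 → Q_y = 1172.4291/7.6 = 154.267 ≈ 154.3 kN.
ΣF_y = 0: P_y + 154.267 − 23.46·5.1 = 0 → P_y = -34.62 kN.
ΣF_x = 0: no horizontal applied forces, so P_x = 0.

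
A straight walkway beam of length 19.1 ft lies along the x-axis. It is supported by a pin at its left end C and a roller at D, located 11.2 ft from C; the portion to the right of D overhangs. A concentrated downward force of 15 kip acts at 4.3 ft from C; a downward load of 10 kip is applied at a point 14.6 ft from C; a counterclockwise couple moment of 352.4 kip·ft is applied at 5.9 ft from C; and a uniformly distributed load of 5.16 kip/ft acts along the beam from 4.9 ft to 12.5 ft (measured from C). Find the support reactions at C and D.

C_x = 0, C_y = 46.42 kip, D_y = 17.79 kip

Resultant of the distributed load: 5.16 × 7.6 = 39.216 kip at 8.7 ft from C.
ΣM about C: D_y·11.2 − 15·4.3 − 10·14.6 + 352.4 − (5.16·7.6)·8.7 = 0 → D_y = 199.2792/11.2 = 17.7928 ≈ 17.79 kip.
ΣF_y = 0: C_y + 17.7928 − 15 − 10 − 5.16·7.6 = 0 → C_y = 46.42 kip.
ΣF_x = 0: no horizontal applied forces, so C_x = 0.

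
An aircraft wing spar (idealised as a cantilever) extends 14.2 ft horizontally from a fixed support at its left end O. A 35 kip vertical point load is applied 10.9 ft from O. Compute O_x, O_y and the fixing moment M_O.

O_x = 0, O_y = 35.00 kip, M_O = 381.5 kip·ft

ΣF_x = 0: O_x = 0.
ΣF_y = 0: O_y − 35 = 0 → O_y = 35.00 kip.
ΣM about O: M_O − 35·10.9 = 0 → M_O = 381.5 kip·ft.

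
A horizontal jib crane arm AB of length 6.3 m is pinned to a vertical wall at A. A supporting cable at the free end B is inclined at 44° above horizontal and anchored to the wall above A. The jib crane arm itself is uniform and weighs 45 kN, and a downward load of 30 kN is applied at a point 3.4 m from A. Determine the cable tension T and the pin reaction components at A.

ΣM about A: T·sin44°·6.3 − 45·3.15 − 30·3.4 = 0 → T = 243.75/(6.3·0.694658) = 55.6972 ≈ 55.70 kN.
ΣF_x = 0: A_x − T·cos44° = 0 → A_x = 55.6972 × 0.71934 = 40.07 kN.
ΣF_y = 0: A_y + T·sin44° − 45 − 30 = 0 → A_y = 75 − 55.6972 × 0.694658 = 36.31 kN.

T = 55.70 kN, A_x = 40.07 kN, A_y = 36.31 kN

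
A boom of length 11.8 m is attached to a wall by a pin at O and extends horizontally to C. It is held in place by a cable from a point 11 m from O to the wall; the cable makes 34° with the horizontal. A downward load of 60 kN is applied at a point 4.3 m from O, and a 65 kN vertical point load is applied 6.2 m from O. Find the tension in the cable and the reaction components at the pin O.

T = 107.5 kN, O_x = 89.09 kN, O_y = 64.91 kN

ΣM about O: T·sin34°·11 − 60·4.3 − 65·6.2 = 0 → T = 661/(11·0.559193) = 107.46 ≈ 107.5 kN.
ΣF_x = 0: O_x − T·cos34° = 0 → O_x = 107.46 × 0.829038 = 89.09 kN.
ΣF_y = 0: O_y + T·sin34° − 60 − 65 = 0 → O_y = 125 − 107.46 × 0.559193 = 64.91 kN.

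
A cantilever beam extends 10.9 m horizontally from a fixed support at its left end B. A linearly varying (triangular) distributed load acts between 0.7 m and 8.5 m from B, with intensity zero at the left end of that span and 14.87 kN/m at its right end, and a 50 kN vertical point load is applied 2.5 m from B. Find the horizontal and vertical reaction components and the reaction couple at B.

Resultant of the triangular load: ½ × 14.87 × 7.8 = 57.993 kN, acting at 5.9 m from B (one-third of the span from the peak).
ΣF_x = 0: B_x = 0.
ΣF_y = 0: B_y − ½·14.87·7.8 − 50 = 0 → B_y = 108.0 kN.
ΣM about B: M_B − (½·14.87·7.8)·5.9 − 50·2.5 = 0 → M_B = 467.2 kN·m.

B_x = 0, B_y = 108.0 kN, M_B = 467.2 kN·m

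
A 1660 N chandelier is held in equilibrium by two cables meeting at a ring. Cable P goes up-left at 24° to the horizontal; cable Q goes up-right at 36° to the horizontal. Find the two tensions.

T_P = 1551 N, T_Q = 1751 N

ΣF_x = 0: −T_P·cos24° + T_Q·cos36° = 0 → T_Q = 1.1292·T_P.
ΣF_y = 0: T_P·sin24° + T_Q·sin36° = 1660.
Substitute: T_P·(0.406737 + 1.1292·0.587785) = 1660 → T_P = 1550.73 ≈ 1551 N.
Then T_Q = 1.1292 × 1550.73 = 1751 N.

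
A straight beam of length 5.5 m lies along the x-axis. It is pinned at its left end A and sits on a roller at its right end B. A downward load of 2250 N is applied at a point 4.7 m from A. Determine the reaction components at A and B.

Taking moments about A: B_y·5.5 − 2250·4.7 = 0 → B_y = 10575/5.5 = 1922.73 ≈ 1923 N.
ΣF_y = 0: A_y + 1922.73 − 2250 = 0 → A_y = 327.3 N.
ΣF_x = 0: no horizontal applied forces, so A_x = 0.

A_x = 0, A_y = 327.3 N, B_y = 1923 N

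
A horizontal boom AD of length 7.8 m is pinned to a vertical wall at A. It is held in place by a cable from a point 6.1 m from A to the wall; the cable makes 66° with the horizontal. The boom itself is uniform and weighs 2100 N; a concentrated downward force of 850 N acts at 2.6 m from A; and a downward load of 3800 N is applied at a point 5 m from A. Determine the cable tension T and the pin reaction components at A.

T = 5276 N, A_x = 2146 N, A_y = 1930 N

ΣM about A: T·sin66°·6.1 − 2100·3.9 − 850·2.6 − 3800·5 = 0 → T = 29400/(6.1·0.913545) = 5275.79 ≈ 5276 N.
ΣF_x = 0: A_x − T·cos66° = 0 → A_x = 5275.79 × 0.406737 = 2146 N.
ΣF_y = 0: A_y + T·sin66° − 2100 − 850 − 3800 = 0 → A_y = 6750 − 5275.79 × 0.913545 = 1930 N.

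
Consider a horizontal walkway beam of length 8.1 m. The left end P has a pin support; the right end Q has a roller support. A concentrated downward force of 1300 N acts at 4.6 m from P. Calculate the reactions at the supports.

Moments about P: Q_y·8.1 − 1300·4.6 = 0 → Q_y = 5980/8.1 = 738.272 ≈ 738.3 N.
ΣF_y = 0: P_y + 738.272 − 1300 = 0 → P_y = 561.7 N.
ΣF_x = 0: no horizontal applied forces, so P_x = 0.

P_x = 0, P_y = 561.7 N, Q_y = 738.3 N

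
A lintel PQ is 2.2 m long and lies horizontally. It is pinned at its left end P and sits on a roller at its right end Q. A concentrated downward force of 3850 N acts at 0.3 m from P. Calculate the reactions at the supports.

ΣM about P: Q_y·2.2 − 3850·0.3 = 0 → Q_y = 1155/2.2 = 525.0 N.
ΣF_y = 0: P_y + 525 − 3850 = 0 → P_y = 3325 N.
ΣF_x = 0: no horizontal applied forces, so P_x = 0.

P_x = 0, P_y = 3325 N, Q_y = 525.0 N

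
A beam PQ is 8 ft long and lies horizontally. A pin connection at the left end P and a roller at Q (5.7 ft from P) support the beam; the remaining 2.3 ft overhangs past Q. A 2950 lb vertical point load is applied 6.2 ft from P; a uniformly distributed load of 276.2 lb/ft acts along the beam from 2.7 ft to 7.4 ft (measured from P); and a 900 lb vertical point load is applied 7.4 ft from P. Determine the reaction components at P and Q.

P_x = 0, P_y = -379.2 lb, Q_y = 5527 lb

Resultant of the distributed load: 276.2 × 4.7 = 1298.14 lb at 5.05 ft from P.
ΣM about P: Q_y·5.7 − 2950·6.2 − (276.2·4.7)·5.05 − 900·7.4 = 0 → Q_y = 31505.607/5.7 = 5527.3 ≈ 5527 lb.
ΣF_y = 0: P_y + 5527.3 − 2950 − 276.2·4.7 − 900 = 0 → P_y = -379.2 lb.
ΣF_x = 0: no horizontal applied forces, so P_x = 0.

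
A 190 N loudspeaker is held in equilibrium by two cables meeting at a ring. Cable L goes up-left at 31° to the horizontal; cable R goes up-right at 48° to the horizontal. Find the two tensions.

T_L = 129.5 N, T_R = 165.9 N

ΣF_x = 0: −T_L·cos31° + T_R·cos48° = 0 → T_R = 1.28102·T_L.
ΣF_y = 0: T_L·sin31° + T_R·sin48° = 190.
Substitute: T_L·(0.515038 + 1.28102·0.743145) = 190 → T_L = 129.514 ≈ 129.5 N.
Then T_R = 1.28102 × 129.514 = 165.9 N.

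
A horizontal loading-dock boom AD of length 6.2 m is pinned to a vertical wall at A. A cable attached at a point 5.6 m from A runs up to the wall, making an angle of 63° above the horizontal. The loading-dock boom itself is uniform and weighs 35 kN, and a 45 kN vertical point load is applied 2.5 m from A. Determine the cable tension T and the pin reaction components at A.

ΣM about A: T·sin63°·5.6 − 35·3.1 − 45·2.5 = 0 → T = 221/(5.6·0.891007) = 44.2918 ≈ 44.29 kN.
ΣF_x = 0: A_x − T·cos63° = 0 → A_x = 44.2918 × 0.45399 = 20.11 kN.
ΣF_y = 0: A_y + T·sin63° − 35 − 45 = 0 → A_y = 80 − 44.2918 × 0.891007 = 40.54 kN.

T = 44.29 kN, A_x = 20.11 kN, A_y = 40.54 kN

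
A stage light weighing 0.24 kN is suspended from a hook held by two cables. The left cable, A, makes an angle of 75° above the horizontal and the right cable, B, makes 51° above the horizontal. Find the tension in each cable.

T_A = 0.1867 kN, T_B = 0.07678 kN

ΣF_x = 0: −T_A·cos75° + T_B·cos51° = 0 → T_B = 0.411268·T_A.
ΣF_y = 0: T_A·sin75° + T_B·sin51° = 0.24.
Substitute: T_A·(0.965926 + 0.411268·0.777146) = 0.24 → T_A = 0.186692 ≈ 0.1867 kN.
Then T_B = 0.411268 × 0.186692 = 0.07678 kN.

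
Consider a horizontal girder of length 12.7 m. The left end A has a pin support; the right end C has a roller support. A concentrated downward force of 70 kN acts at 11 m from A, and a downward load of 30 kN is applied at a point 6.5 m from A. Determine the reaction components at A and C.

A_x = 0, A_y = 24.02 kN, C_y = 75.98 kN

Taking moments about A: C_y·12.7 − 70·11 − 30·6.5 = 0 → C_y = 965/12.7 = 75.9843 ≈ 75.98 kN.
ΣF_y = 0: A_y + 75.9843 − 70 − 30 = 0 → A_y = 24.02 kN.
ΣF_x = 0: no horizontal applied forces, so A_x = 0.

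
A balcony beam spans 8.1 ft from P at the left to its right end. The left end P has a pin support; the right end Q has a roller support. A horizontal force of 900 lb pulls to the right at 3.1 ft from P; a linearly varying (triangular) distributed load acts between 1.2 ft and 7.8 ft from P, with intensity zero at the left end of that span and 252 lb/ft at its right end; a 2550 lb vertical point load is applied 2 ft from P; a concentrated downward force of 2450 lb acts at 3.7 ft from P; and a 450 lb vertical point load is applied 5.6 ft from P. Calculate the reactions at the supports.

P_x = -900.0 lb, P_y = 3647 lb, Q_y = 2635 lb

Resultant of the triangular load: ½ × 252 × 6.6 = 831.6 lb, acting at 5.6 ft from P (one-third of the span from the peak).
Taking moments about P: Q_y·8.1 − (½·252·6.6)·5.6 − 2550·2 − 2450·3.7 − 450·5.6 = 0 → Q_y = 21341.96/8.1 = 2634.81 ≈ 2635 lb.
ΣF_y = 0: P_y + 2634.81 − ½·252·6.6 − 2550 − 2450 − 450 = 0 → P_y = 3647 lb.
ΣF_x = 0: P_x + 900 = 0 → P_x = -900.0 lb.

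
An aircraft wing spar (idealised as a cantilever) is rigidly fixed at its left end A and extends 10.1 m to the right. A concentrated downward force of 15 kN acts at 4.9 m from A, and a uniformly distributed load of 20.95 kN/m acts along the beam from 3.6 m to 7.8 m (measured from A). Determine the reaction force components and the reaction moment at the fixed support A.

Resultant of the distributed load: 20.95 × 4.2 = 87.99 kN at 5.7 m from A.
ΣF_x = 0: A_x = 0.
ΣF_y = 0: A_y − 15 − 20.95·4.2 = 0 → A_y = 103.0 kN.
ΣM about A: M_A − 15·4.9 − (20.95·4.2)·5.7 = 0 → M_A = 575.0 kN·m.

A_x = 0, A_y = 103.0 kN, M_A = 575.0 kN·m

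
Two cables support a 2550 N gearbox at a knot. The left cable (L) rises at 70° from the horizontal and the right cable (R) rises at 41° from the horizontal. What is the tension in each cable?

ΣF_x = 0: −T_L·cos70° + T_R·cos41° = 0 → T_R = 0.453181·T_L.
ΣF_y = 0: T_L·sin70° + T_R·sin41° = 2550.
Substitute: T_L·(0.939693 + 0.453181·0.656059) = 2550 → T_L = 2061.43 ≈ 2061 N.
Then T_R = 0.453181 × 2061.43 = 934.2 N.

T_L = 2061 N, T_R = 934.2 N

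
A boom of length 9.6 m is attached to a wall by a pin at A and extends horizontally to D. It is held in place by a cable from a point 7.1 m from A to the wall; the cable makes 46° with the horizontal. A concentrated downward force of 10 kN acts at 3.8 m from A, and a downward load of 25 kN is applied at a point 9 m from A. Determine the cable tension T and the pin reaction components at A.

T = 51.49 kN, A_x = 35.77 kN, A_y = -2.042 kN

ΣM about A: T·sin46°·7.1 − 10·3.8 − 25·9 = 0 → T = 263/(7.1·0.71934) = 51.4948 ≈ 51.49 kN.
ΣF_x = 0: A_x − T·cos46° = 0 → A_x = 51.4948 × 0.694658 = 35.77 kN.
ΣF_y = 0: A_y + T·sin46° − 10 − 25 = 0 → A_y = 35 − 51.4948 × 0.71934 = -2.042 kN.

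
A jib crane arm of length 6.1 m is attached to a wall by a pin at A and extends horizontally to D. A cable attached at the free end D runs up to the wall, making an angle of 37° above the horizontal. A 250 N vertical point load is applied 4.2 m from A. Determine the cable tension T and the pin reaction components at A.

ΣM about A: T·sin37°·6.1 − 250·4.2 = 0 → T = 1050/(6.1·0.601815) = 286.02 ≈ 286.0 N.
ΣF_x = 0: A_x − T·cos37° = 0 → A_x = 286.02 × 0.798636 = 228.4 N.
ΣF_y = 0: A_y + T·sin37° − 250 = 0 → A_y = 250 − 286.02 × 0.601815 = 77.87 N.

T = 286.0 N, A_x = 228.4 N, A_y = 77.87 N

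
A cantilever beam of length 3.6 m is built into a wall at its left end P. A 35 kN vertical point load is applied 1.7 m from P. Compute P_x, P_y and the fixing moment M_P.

P_x = 0, P_y = 35.00 kN, M_P = 59.50 kN·m

ΣF_x = 0: P_x = 0.
ΣF_y = 0: P_y − 35 = 0 → P_y = 35.00 kN.
ΣM about P: M_P − 35·1.7 = 0 → M_P = 59.50 kN·m.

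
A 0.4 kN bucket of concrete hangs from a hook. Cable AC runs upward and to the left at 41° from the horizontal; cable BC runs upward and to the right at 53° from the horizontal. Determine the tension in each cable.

ΣF_x = 0: −T_AC·cos41° + T_BC·cos53° = 0 → T_BC = 1.25406·T_AC.
ΣF_y = 0: T_AC·sin41° + T_BC·sin53° = 0.4.
Substitute: T_AC·(0.656059 + 1.25406·0.798636) = 0.4 → T_AC = 0.241313 ≈ 0.2413 kN.
Then T_BC = 1.25406 × 0.241313 = 0.3026 kN.

T_AC = 0.2413 kN, T_BC = 0.3026 kN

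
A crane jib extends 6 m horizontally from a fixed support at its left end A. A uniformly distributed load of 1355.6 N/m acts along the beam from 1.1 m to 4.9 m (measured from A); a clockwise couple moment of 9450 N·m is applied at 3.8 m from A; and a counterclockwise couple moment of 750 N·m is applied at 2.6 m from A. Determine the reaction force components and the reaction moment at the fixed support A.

Resultant of the distributed load: 1355.6 × 3.8 = 5151.28 N at 3 m from A.
ΣF_x = 0: A_x = 0.
ΣF_y = 0: A_y − 1355.6·3.8 = 0 → A_y = 5151 N.
ΣM about A: M_A − (1355.6·3.8)·3 − 9450 + 750 = 0 → M_A = 24150 N·m.

A_x = 0, A_y = 5151 N, M_A = 24150 N·m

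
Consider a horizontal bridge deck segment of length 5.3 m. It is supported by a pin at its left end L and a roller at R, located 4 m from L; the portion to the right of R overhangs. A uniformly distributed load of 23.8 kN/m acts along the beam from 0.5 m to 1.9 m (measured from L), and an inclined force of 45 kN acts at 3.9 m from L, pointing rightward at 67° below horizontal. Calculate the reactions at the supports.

Resultant of the distributed load: 23.8 × 1.4 = 33.32 kN at 1.2 m from L.
Taking moments about L: R_y·4 − (23.8·1.4)·1.2 − 45·sin67°·3.9 = 0 → R_y = 201.533/4 = 50.3832 ≈ 50.38 kN.
ΣF_y = 0: L_y + 50.3832 − 23.8·1.4 − 45·sin67° = 0 → L_y = 24.36 kN.
ΣF_x = 0: L_x + 45·cos67° = 0 → L_x = -17.58 kN.

L_x = -17.58 kN, L_y = 24.36 kN, R_y = 50.38 kN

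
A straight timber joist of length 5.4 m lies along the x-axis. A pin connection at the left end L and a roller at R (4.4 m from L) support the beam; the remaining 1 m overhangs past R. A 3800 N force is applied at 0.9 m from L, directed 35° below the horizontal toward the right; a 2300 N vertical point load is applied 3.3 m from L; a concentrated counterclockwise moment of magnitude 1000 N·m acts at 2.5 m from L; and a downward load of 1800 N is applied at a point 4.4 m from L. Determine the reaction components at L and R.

ΣM about L: R_y·4.4 − 3800·sin35°·0.9 − 2300·3.3 + 1000 − 1800·4.4 = 0 → R_y = 16471.6/4.4 = 3743.55 ≈ 3744 N.
ΣF_y = 0: L_y + 3743.55 − 3800·sin35° − 2300 − 1800 = 0 → L_y = 2536 N.
ΣF_x = 0: L_x + 3800·cos35° = 0 → L_x = -3113 N.

L_x = -3113 N, L_y = 2536 N, R_y = 3744 N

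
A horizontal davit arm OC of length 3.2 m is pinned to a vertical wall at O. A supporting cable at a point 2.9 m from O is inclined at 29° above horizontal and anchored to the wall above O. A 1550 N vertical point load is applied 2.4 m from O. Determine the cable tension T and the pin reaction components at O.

T = 2646 N, O_x = 2314 N, O_y = 267.2 N

ΣM about O: T·sin29°·2.9 − 1550·2.4 = 0 → T = 3720/(2.9·0.48481) = 2645.9 ≈ 2646 N.
ΣF_x = 0: O_x − T·cos29° = 0 → O_x = 2645.9 × 0.87462 = 2314 N.
ΣF_y = 0: O_y + T·sin29° − 1550 = 0 → O_y = 1550 − 2645.9 × 0.48481 = 267.2 N.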